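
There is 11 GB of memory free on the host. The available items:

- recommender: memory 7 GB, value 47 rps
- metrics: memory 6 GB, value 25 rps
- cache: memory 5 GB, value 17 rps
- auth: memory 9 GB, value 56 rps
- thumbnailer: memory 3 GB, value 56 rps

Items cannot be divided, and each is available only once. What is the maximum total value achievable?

103 rps

This is a 0/1 knapsack; check combinations near the capacity.
- recommender+thumbnailer: memory 7+3=10, value 47+56=103
- metrics+thumbnailer: memory 6+3=9, value 25+56=81
- cache+thumbnailer: memory 5+3=8, value 17+56=73
- thumbnailer: memory 3, value 56
- auth: memory 9, value 56
Best: 103 rps.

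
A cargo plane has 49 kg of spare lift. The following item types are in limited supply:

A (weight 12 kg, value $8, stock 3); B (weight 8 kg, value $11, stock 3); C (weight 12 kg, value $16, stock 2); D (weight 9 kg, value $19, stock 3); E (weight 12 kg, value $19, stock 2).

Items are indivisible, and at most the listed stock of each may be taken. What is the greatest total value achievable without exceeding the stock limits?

$87

Best selections within weight 49 and stock limits:
- 1×B + 3×D + 1×E: weight 47, value 87
- 1×B + 1×C + 3×D: weight 47, value 84
Best: $87.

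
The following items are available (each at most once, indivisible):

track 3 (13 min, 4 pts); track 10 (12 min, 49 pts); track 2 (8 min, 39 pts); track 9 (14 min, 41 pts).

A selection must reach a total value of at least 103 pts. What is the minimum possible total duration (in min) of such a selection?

Subsets with value ≥ 103, sorted by total duration:
- track 10+track 2+track 9: duration 34, value 129
- track 3+track 10+track 2+track 9: duration 47, value 133
Minimum duration: 34 min.

34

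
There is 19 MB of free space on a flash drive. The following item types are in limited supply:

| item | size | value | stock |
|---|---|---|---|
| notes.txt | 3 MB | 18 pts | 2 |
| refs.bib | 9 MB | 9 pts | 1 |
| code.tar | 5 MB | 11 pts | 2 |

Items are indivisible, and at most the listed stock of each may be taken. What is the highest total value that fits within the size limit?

Top feasible selections:
- 2×notes.txt + 2×code.tar: size 16, value 58
- 2×notes.txt + 1×code.tar: size 11, value 47
- 2×notes.txt + 1×refs.bib: size 15, value 45
Best: 58 pts.

58 pts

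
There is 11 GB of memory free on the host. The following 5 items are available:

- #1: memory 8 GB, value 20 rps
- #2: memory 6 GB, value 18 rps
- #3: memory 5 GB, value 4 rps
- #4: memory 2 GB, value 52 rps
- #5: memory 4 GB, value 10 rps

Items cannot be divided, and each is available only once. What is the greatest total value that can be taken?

This is a 0/1 knapsack; check combinations near the capacity.
- #1+#4: memory 8+2=10, value 20+52=72
- #2+#4: memory 6+2=8, value 18+52=70
- #3+#4+#5: memory 5+2+4=11, value 4+52+10=66
- #4+#5: memory 2+4=6, value 52+10=62
- #3+#4: memory 5+2=7, value 4+52=56
Best: 72 rps.

72 rps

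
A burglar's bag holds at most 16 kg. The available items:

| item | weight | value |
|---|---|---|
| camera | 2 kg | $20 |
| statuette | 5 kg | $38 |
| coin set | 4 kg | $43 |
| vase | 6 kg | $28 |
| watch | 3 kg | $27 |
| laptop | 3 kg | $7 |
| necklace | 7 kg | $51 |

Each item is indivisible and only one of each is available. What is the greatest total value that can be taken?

$141

This is a 0/1 knapsack; check combinations near the capacity.
- camera+coin set+watch+necklace: weight 2+4+3+7=16, value 20+43+27+51=141
- statuette+coin set+necklace: weight 5+4+7=16, value 38+43+51=132
- camera+statuette+coin set+watch: weight 2+5+4+3=14, value 20+38+43+27=128
- coin set+watch+necklace: weight 4+3+7=14, value 43+27+51=121
Best: $141.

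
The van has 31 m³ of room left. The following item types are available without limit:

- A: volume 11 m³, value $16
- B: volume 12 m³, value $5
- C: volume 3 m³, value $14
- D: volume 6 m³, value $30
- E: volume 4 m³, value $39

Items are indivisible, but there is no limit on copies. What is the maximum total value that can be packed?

Best value-per-unit is E at 39/4; filling with it alone gives 7×39 = 273.
Optimal mix: 1×C + 7×E → volume 31, value 287.

$287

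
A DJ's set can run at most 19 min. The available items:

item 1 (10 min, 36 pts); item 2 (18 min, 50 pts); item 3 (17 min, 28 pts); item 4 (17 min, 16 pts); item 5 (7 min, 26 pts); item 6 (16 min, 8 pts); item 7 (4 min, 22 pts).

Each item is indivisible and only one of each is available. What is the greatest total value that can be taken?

62 pts

Check high-value combinations within 19 min:
- item 1+item 5: duration 10+7=17, value 36+26=62
- item 1+item 7: duration 10+4=14, value 36+22=58
- item 2: duration 18, value 50
Best: 62 pts.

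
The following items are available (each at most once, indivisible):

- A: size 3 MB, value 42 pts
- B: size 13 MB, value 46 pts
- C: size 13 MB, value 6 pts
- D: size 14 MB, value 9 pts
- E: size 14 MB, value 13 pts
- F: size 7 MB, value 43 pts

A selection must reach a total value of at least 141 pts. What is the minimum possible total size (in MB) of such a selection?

37

Subsets with value ≥ 141, sorted by total size:
- A+B+E+F: size 37, value 144
- A+B+C+E+F: size 50, value 150
Minimum size: 37 MB.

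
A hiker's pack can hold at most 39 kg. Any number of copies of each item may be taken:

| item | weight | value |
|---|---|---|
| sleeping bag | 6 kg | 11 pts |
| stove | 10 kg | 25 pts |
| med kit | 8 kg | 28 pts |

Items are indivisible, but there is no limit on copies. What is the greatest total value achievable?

Best value-per-unit is med kit at 28/8; filling with it alone gives 4×28 = 112.
Optimal mix: 1×sleeping bag + 4×med kit → weight 38, value 123.

123 pts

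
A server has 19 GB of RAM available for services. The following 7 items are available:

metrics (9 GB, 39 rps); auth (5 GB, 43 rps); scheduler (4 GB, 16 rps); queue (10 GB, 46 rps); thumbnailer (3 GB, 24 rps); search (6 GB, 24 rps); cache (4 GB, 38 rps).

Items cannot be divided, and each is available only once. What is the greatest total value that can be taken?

Check high-value combinations within 19 GB:
- auth+thumbnailer+search+cache: memory 5+3+6+4=18, value 43+24+24+38=129
- auth+queue+cache: memory 5+10+4=19, value 43+46+38=127
- auth+scheduler+thumbnailer+cache: memory 5+4+3+4=16, value 43+16+24+38=121
Best: 129 rps.

129 rps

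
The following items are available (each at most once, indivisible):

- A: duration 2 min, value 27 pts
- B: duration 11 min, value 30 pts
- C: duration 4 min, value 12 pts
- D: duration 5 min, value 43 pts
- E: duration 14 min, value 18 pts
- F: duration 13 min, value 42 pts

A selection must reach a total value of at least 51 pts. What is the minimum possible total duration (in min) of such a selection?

Subsets with value ≥ 51, sorted by total duration:
- A+D: duration 7, value 70
- C+D: duration 9, value 55
- A+C+D: duration 11, value 82
- A+B: duration 13, value 57
Minimum duration: 7 min.

7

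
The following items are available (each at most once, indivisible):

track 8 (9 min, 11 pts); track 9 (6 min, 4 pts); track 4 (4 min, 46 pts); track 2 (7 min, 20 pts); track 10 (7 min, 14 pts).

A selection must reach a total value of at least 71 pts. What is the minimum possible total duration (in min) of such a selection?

18

Subsets with value ≥ 71, sorted by total duration:
- track 4+track 2+track 10: duration 18, value 80
- track 8+track 4+track 2: duration 20, value 77
Minimum duration: 18 min.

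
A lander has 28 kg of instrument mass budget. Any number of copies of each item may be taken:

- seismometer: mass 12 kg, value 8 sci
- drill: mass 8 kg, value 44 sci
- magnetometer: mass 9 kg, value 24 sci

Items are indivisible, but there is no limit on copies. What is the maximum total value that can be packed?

132 sci

Best value-per-unit is drill at 44/8, and filling with it alone uses mass 3×8=24. No mix of the others beats 3×44 = 132.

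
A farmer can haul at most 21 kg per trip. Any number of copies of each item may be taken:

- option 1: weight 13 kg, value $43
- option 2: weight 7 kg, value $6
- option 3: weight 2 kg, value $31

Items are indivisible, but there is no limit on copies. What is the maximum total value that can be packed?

$310

Best value-per-unit is option 3 at 31/2, and filling with it alone uses weight 10×2=20. No mix of the others beats 10×31 = 310.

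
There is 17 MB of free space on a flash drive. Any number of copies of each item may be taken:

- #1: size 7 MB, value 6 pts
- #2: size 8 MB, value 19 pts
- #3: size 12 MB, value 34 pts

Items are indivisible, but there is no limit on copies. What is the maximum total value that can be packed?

38 pts

Best value-per-unit is #3 at 34/12; filling with it alone gives 1×34 = 34.
Optimal mix: 2×#2 → size 16, value 38.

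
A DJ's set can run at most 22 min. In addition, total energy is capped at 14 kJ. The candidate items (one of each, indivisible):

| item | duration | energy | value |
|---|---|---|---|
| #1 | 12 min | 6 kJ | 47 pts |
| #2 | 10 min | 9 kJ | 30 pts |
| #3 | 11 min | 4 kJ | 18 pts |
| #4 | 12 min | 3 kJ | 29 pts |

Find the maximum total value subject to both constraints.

Feasible sets respecting both limits:
- #2+#4: duration 22, energy 12, value 59
- #2+#3: duration 21, energy 13, value 48
- #1: duration 12, energy 6, value 47
Best: 59 pts.

59 pts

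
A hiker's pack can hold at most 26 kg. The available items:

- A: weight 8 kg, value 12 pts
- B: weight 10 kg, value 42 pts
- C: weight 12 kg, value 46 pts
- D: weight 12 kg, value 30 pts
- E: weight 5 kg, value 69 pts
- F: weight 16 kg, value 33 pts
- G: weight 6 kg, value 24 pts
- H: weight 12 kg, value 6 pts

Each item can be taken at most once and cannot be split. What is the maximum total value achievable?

Check high-value combinations within 26 kg:
- C+E+G: weight 12+5+6=23, value 46+69+24=139
- B+E+G: weight 10+5+6=21, value 42+69+24=135
- A+C+E: weight 8+12+5=25, value 12+46+69=127
Best: 139 pts.

139 pts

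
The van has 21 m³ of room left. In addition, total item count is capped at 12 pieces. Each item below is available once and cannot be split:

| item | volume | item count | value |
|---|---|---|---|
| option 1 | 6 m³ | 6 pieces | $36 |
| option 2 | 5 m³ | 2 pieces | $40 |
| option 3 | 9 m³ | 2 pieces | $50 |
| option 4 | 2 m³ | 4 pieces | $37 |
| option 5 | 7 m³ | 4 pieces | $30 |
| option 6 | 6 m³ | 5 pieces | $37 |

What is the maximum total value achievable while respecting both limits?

$127

Feasible sets respecting both limits:
- option 2+option 3+option 4: volume 16, item count 8, value 127
- option 2+option 3+option 6: volume 20, item count 9, value 127
- option 1+option 2+option 3: volume 20, item count 10, value 126
Best: $127.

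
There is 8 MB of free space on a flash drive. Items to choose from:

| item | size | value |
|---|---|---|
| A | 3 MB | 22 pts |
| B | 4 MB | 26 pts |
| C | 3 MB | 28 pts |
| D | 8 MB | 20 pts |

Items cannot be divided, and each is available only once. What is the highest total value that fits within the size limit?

This is a 0/1 knapsack; check combinations near the capacity.
- B+C: size 4+3=7, value 26+28=54
- A+C: size 3+3=6, value 22+28=50
- A+B: size 3+4=7, value 22+26=48
- C: size 3, value 28
- B: size 4, value 26
Best: 54 pts.

54 pts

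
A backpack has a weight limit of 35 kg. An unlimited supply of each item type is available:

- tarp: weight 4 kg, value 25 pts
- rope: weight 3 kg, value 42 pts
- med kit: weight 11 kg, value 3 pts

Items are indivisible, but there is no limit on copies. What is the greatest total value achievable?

462 pts

Best value-per-unit is rope at 42/3, and filling with it alone uses weight 11×3=33. No mix of the others beats 11×42 = 462.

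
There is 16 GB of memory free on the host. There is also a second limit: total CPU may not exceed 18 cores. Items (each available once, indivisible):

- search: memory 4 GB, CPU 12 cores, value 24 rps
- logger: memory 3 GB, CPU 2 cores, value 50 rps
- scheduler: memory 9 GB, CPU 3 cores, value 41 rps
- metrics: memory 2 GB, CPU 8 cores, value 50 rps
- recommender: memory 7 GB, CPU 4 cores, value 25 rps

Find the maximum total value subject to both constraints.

141 rps

Feasible sets respecting both limits:
- logger+scheduler+metrics: memory 14, CPU 13, value 141
- logger+metrics+recommender: memory 12, CPU 14, value 125
- search+logger+scheduler: memory 16, CPU 17, value 115
- logger+metrics: memory 5, CPU 10, value 100
Best: 141 rps.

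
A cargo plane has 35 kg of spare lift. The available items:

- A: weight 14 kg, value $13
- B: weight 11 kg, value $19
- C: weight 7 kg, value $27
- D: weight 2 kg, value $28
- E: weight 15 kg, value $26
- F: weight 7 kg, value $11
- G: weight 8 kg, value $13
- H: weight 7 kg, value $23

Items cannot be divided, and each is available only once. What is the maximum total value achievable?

$110

This is a 0/1 knapsack; check combinations near the capacity.
- B+C+D+G+H: weight 11+7+2+8+7=35, value 19+27+28+13+23=110
- B+C+D+F+H: weight 11+7+2+7+7=34, value 19+27+28+11+23=108
- C+D+E+H: weight 7+2+15+7=31, value 27+28+26+23=104
- C+D+F+G+H: weight 7+2+7+8+7=31, value 27+28+11+13+23=102
- B+C+D+E: weight 11+7+2+15=35, value 19+27+28+26=100
Best: $110.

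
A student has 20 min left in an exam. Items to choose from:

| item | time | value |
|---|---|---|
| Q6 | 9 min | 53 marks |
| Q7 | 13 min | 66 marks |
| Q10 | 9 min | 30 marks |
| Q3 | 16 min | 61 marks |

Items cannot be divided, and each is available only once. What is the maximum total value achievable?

83 marks

Check high-value combinations within 20 min:
- Q6+Q10: time 9+9=18, value 53+30=83
- Q7: time 13, value 66
- Q3: time 16, value 61
- Q6: time 9, value 53
- Q10: time 9, value 30
Best: 83 marks.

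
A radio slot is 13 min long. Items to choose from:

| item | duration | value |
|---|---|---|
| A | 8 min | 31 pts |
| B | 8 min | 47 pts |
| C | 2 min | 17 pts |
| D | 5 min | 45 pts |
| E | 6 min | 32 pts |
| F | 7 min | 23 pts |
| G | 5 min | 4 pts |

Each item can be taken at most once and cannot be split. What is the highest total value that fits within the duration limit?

Check high-value combinations within 13 min:
- C+D+E: duration 2+5+6=13, value 17+45+32=94
- B+D: duration 8+5=13, value 47+45=92
- D+E: duration 5+6=11, value 45+32=77
Best: 94 pts.

94 pts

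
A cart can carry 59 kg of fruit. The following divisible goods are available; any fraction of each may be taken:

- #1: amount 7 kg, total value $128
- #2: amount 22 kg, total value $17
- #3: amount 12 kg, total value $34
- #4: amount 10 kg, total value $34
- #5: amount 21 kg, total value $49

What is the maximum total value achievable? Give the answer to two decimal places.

Take in order of value per unit:
- #1 (128/7 per unit): all 7 → value 128, running total 128.00
- #4 (34/10 per unit): all 10 → value 34, running total 162.00
- #3 (34/12 per unit): all 12 → value 34, running total 196.00
- #5 (49/21 per unit): all 21 → value 49, running total 245.00
- #2 (17/22 per unit): 9 of 22 → value 9×17/22 = 6.9545, running total 251.95
Total 251.95.

251.95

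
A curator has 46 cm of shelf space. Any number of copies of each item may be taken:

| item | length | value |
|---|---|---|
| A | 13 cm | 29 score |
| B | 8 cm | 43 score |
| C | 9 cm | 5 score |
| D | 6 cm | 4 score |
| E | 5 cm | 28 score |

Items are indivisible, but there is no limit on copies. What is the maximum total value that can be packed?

Best value-per-unit is E at 28/5; filling with it alone gives 9×28 = 252.
Optimal mix: 2×B + 6×E → length 46, value 254.

254 score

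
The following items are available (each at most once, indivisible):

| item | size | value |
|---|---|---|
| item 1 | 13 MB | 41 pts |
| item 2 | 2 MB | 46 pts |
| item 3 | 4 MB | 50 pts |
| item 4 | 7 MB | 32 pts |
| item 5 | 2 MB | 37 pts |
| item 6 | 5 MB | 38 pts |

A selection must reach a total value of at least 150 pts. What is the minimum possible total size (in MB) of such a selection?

13

Subsets with value ≥ 150, sorted by total size:
- item 2+item 3+item 5+item 6: size 13, value 171
- item 2+item 3+item 4+item 5: size 15, value 165
Minimum size: 13 MB.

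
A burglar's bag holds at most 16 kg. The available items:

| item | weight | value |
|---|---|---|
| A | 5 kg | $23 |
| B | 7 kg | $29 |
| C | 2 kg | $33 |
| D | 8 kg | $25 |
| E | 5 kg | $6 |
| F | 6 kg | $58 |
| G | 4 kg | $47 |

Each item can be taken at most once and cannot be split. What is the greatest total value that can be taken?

$138

Check high-value combinations within 16 kg:
- C+F+G: weight 2+6+4=12, value 33+58+47=138
- A+F+G: weight 5+6+4=15, value 23+58+47=128
- B+C+F: weight 7+2+6=15, value 29+33+58=120
- C+D+F: weight 2+8+6=16, value 33+25+58=116
Best: $138.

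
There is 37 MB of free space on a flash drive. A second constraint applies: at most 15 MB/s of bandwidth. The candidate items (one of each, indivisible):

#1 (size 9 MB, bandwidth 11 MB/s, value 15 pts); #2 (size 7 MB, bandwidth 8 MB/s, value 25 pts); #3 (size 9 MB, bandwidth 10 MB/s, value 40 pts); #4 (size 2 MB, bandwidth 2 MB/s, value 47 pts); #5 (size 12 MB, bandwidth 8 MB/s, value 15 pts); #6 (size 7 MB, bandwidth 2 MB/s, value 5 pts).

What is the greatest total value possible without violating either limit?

92 pts

Feasible sets respecting both limits:
- #3+#4+#6: size 18, bandwidth 14, value 92
- #3+#4: size 11, bandwidth 12, value 87
- #2+#4+#6: size 16, bandwidth 12, value 77
Best: 92 pts.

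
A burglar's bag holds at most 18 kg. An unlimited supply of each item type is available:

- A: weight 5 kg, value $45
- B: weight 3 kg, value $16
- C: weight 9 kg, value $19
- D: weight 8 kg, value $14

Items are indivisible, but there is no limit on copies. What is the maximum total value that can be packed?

$151

Best value-per-unit is A at 45/5; filling with it alone gives 3×45 = 135.
Optimal mix: 3×A + 1×B → weight 18, value 151.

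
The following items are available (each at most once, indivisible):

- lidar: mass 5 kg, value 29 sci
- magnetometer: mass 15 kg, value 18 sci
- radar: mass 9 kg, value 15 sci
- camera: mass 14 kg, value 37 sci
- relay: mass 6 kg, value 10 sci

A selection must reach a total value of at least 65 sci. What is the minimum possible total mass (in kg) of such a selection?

Subsets with value ≥ 65, sorted by total mass:
- lidar+camera: mass 19, value 66
- lidar+camera+relay: mass 25, value 76
- lidar+radar+camera: mass 28, value 81
Minimum mass: 19 kg.

19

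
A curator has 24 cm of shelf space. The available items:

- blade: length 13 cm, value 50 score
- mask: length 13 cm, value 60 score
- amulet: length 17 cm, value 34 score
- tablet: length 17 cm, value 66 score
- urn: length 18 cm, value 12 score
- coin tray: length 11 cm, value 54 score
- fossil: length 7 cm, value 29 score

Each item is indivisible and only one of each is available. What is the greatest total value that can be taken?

114 score

Check high-value combinations within 24 cm:
- mask+coin tray: length 13+11=24, value 60+54=114
- blade+coin tray: length 13+11=24, value 50+54=104
- tablet+fossil: length 17+7=24, value 66+29=95
- mask+fossil: length 13+7=20, value 60+29=89
Best: 114 score.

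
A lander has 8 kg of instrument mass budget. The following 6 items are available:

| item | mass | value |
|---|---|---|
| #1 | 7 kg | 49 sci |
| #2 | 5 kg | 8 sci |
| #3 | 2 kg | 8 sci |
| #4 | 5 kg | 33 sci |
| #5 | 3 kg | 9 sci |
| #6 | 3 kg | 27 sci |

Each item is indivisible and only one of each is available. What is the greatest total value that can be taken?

This is a 0/1 knapsack; check combinations near the capacity.
- #4+#6: mass 5+3=8, value 33+27=60
- #1: mass 7, value 49
- #3+#5+#6: mass 2+3+3=8, value 8+9+27=44
- #4+#5: mass 5+3=8, value 33+9=42
Best: 60 sci.

60 sci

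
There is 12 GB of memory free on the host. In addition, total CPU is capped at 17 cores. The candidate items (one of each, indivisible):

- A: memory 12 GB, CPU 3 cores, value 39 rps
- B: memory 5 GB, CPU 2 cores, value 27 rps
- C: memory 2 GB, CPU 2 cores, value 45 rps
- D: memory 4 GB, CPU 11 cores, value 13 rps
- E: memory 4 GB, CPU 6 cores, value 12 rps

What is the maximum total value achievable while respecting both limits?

Feasible sets respecting both limits:
- B+C+D: memory 11, CPU 15, value 85
- B+C+E: memory 11, CPU 10, value 84
- B+C: memory 7, CPU 4, value 72
- C+D: memory 6, CPU 13, value 58
Best: 85 rps.

85 rps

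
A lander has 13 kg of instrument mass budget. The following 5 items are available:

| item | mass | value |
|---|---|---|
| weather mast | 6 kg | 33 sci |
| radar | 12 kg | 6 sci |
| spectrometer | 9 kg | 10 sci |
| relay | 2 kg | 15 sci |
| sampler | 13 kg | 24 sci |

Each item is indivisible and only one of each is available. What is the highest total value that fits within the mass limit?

Check high-value combinations within 13 kg:
- weather mast+relay: mass 6+2=8, value 33+15=48
- weather mast: mass 6, value 33
- spectrometer+relay: mass 9+2=11, value 10+15=25
- sampler: mass 13, value 24
Best: 48 sci.

48 sci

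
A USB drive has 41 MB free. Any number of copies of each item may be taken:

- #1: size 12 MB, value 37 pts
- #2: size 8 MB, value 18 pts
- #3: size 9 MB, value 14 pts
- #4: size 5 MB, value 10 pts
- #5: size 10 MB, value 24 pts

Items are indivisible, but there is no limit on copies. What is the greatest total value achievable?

121 pts

Best value-per-unit is #1 at 37/12; filling with it alone gives 3×37 = 111.
Optimal mix: 3×#1 + 1×#4 → size 41, value 121.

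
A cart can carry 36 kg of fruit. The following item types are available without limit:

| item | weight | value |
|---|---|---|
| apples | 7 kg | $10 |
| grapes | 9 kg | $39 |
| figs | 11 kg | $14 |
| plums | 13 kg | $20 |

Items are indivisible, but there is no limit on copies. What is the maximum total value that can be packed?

$156

Best value-per-unit is grapes at 39/9, and filling with it alone uses weight 4×9=36. No mix of the others beats 4×39 = 156.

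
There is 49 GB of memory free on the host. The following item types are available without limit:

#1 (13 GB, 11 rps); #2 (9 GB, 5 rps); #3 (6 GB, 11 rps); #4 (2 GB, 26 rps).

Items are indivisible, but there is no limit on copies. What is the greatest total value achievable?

Best value-per-unit is #4 at 26/2, and filling with it alone uses memory 24×2=48. No mix of the others beats 24×26 = 624.

624 rps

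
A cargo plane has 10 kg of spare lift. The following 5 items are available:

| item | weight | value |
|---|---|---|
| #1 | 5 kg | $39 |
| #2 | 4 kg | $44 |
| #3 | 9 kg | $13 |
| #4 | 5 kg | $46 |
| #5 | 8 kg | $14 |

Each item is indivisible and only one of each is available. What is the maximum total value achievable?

Check high-value combinations within 10 kg:
- #2+#4: weight 4+5=9, value 44+46=90
- #1+#4: weight 5+5=10, value 39+46=85
- #1+#2: weight 5+4=9, value 39+44=83
Best: $90.

$90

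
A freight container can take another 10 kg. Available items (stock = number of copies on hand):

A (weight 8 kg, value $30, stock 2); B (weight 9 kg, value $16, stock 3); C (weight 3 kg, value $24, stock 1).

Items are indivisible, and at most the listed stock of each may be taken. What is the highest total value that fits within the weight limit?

Best selections within weight 10 and stock limits:
- 1×A: weight 8, value 30
- 1×C: weight 3, value 24
- 1×B: weight 9, value 16
Best: $30.

$30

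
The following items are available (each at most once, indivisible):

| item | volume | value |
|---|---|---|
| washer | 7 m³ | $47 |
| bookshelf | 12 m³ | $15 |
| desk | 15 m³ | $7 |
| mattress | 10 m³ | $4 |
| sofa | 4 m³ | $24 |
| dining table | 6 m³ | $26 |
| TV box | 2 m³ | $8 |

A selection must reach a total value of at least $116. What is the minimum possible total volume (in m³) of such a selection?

31

Subsets with value ≥ 116, sorted by total volume:
- washer+bookshelf+sofa+dining table+TV box: volume 31, value 120
- washer+bookshelf+mattress+sofa+dining table: volume 39, value 116
- washer+bookshelf+mattress+sofa+dining table+TV box: volume 41, value 124
- washer+bookshelf+desk+sofa+dining table: volume 44, value 119
Minimum volume: 31 m³.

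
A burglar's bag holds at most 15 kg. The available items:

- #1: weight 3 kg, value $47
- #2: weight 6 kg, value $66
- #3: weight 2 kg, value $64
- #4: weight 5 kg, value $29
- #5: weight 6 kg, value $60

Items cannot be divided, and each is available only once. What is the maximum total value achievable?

$190

This is a 0/1 knapsack; check combinations near the capacity.
- #2+#3+#5: weight 6+2+6=14, value 66+64+60=190
- #1+#2+#3: weight 3+6+2=11, value 47+66+64=177
- #1+#2+#5: weight 3+6+6=15, value 47+66+60=173
- #1+#3+#5: weight 3+2+6=11, value 47+64+60=171
Best: $190.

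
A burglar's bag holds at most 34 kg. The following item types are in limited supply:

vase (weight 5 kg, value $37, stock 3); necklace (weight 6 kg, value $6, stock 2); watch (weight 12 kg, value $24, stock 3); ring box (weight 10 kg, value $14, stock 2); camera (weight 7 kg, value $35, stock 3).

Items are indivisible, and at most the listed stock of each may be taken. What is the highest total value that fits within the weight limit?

$181

Top feasible selections:
- 3×vase + 2×camera: weight 29, value 181
- 2×vase + 3×camera: weight 31, value 179
Best: $181.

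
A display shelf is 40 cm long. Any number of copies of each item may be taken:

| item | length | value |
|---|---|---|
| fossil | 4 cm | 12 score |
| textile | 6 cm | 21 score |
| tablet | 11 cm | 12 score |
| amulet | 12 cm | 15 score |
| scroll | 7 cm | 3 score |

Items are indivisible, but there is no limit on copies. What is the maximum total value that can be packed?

Best value-per-unit is textile at 21/6; filling with it alone gives 6×21 = 126.
Optimal mix: 1×fossil + 6×textile → length 40, value 138.

138 score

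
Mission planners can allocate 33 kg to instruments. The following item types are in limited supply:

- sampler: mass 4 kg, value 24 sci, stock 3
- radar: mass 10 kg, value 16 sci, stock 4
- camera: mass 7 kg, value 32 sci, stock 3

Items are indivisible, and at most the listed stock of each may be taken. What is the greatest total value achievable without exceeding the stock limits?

Best selections within mass 33 and stock limits:
- 3×sampler + 3×camera: mass 33, value 168
- 2×sampler + 3×camera: mass 29, value 144
Best: 168 sci.

168 sci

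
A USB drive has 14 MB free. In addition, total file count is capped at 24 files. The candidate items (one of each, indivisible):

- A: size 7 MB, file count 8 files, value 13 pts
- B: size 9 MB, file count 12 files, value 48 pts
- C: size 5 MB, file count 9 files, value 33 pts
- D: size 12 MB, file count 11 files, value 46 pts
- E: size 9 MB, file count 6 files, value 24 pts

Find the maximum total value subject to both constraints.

81 pts

Feasible sets respecting both limits:
- B+C: size 14, file count 21, value 81
- C+E: size 14, file count 15, value 57
- B: size 9, file count 12, value 48
- A+C: size 12, file count 17, value 46
Best: 81 pts.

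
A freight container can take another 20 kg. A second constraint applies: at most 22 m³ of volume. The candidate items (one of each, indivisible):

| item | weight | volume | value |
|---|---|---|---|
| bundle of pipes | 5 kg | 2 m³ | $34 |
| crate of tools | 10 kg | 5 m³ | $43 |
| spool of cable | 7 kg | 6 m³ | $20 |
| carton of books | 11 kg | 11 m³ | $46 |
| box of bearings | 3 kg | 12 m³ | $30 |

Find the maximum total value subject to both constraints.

$107

Feasible sets respecting both limits:
- bundle of pipes+crate of tools+box of bearings: weight 18, volume 19, value 107
- bundle of pipes+spool of cable+box of bearings: weight 15, volume 20, value 84
- bundle of pipes+carton of books: weight 16, volume 13, value 80
- bundle of pipes+crate of tools: weight 15, volume 7, value 77
Best: $107.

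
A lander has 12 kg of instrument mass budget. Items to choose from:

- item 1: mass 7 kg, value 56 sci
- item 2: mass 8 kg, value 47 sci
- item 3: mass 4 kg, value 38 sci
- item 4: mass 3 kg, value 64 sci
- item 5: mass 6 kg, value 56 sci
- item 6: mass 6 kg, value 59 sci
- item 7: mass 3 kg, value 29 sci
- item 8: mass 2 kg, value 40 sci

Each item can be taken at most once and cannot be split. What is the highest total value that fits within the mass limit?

171 sci

Check high-value combinations within 12 kg:
- item 3+item 4+item 7+item 8: mass 4+3+3+2=12, value 38+64+29+40=171
- item 4+item 6+item 8: mass 3+6+2=11, value 64+59+40=163
- item 4+item 5+item 8: mass 3+6+2=11, value 64+56+40=160
Best: 171 sci.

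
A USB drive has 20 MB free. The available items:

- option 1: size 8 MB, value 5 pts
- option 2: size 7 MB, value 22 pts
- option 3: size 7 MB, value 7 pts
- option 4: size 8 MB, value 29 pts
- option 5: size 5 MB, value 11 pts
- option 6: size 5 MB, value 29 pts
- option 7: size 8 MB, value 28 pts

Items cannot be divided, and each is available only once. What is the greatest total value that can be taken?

80 pts

Check high-value combinations within 20 MB:
- option 2+option 4+option 6: size 7+8+5=20, value 22+29+29=80
- option 2+option 6+option 7: size 7+5+8=20, value 22+29+28=79
- option 4+option 5+option 6: size 8+5+5=18, value 29+11+29=69
Best: 80 pts.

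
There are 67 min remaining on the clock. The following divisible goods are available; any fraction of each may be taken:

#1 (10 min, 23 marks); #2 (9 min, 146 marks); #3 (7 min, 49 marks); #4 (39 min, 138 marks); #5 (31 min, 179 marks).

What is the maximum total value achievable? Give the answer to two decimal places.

Take in order of value per unit:
- #2 (146/9 per unit): all 9 → value 146, running total 146.00
- #3 (49/7 per unit): all 7 → value 49, running total 195.00
- #5 (179/31 per unit): all 31 → value 179, running total 374.00
- #4 (138/39 per unit): 20 of 39 → value 20×138/39 = 70.7692, running total 444.77
Total 444.77.

444.77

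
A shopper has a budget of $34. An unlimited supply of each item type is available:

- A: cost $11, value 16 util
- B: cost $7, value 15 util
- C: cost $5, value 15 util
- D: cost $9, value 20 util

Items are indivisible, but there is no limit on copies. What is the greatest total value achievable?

95 util

Best value-per-unit is C at 15/5; filling with it alone gives 6×15 = 90.
Optimal mix: 5×C + 1×D → cost 34, value 95.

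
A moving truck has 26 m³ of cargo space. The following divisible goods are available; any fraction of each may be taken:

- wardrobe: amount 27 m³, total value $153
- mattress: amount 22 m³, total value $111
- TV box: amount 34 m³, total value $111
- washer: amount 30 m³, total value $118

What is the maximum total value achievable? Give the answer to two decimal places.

Take in order of value per unit:
- wardrobe (153/27 per unit): 26 of 27 → value 26×153/27 = 147.3333, running total 147.33
Total 147.33.

147.33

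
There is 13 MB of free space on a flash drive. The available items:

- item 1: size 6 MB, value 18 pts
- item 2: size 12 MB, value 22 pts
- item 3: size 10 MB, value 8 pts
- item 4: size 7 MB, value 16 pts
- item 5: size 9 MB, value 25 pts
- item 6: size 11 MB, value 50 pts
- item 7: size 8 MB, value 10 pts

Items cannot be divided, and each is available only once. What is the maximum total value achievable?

50 pts

Check high-value combinations within 13 MB:
- item 6: size 11, value 50
- item 1+item 4: size 6+7=13, value 18+16=34
- item 5: size 9, value 25
Best: 50 pts.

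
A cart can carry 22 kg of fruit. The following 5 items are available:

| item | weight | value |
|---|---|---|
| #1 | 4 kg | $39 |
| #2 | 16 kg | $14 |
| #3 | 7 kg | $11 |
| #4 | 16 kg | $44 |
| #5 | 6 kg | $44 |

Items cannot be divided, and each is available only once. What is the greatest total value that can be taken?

Check high-value combinations within 22 kg:
- #1+#3+#5: weight 4+7+6=17, value 39+11+44=94
- #4+#5: weight 16+6=22, value 44+44=88
- #1+#5: weight 4+6=10, value 39+44=83
Best: $94.

$94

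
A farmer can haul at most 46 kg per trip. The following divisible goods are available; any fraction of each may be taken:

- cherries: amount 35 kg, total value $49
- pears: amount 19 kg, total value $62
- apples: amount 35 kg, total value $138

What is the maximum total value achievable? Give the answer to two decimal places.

Take in order of value per unit:
- apples (138/35 per unit): all 35 → value 138, running total 138.00
- pears (62/19 per unit): 11 of 19 → value 11×62/19 = 35.8947, running total 173.89
Total 173.89.

173.89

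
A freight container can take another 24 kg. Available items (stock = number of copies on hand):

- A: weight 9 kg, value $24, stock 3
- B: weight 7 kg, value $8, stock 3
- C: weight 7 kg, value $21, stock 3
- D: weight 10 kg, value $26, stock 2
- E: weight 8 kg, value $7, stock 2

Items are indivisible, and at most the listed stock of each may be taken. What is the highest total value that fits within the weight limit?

Best selections within weight 24 and stock limits:
- 2×C + 1×D: weight 24, value 68
- 1×A + 2×C: weight 23, value 66
- 3×C: weight 21, value 63
Best: $68.

$68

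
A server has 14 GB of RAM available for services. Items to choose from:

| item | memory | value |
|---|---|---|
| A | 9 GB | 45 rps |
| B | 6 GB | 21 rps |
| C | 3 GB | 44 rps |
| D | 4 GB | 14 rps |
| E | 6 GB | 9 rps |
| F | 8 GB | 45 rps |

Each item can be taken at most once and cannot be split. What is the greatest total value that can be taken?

89 rps

Check high-value combinations within 14 GB:
- C+F: memory 3+8=11, value 44+45=89
- A+C: memory 9+3=12, value 45+44=89
- B+C+D: memory 6+3+4=13, value 21+44+14=79
Best: 89 rps.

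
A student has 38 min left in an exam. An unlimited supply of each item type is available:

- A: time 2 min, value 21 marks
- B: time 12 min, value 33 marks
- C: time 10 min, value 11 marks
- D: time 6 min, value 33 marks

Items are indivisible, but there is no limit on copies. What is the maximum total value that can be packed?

399 marks

Best value-per-unit is A at 21/2, and filling with it alone uses time 19×2=38. No mix of the others beats 19×21 = 399.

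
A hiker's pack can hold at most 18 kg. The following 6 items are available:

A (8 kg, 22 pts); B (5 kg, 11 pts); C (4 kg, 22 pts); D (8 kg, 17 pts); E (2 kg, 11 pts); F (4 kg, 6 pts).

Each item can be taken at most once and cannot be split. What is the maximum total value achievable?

Check high-value combinations within 18 kg:
- A+C+E+F: weight 8+4+2+4=18, value 22+22+11+6=61
- C+D+E+F: weight 4+8+2+4=18, value 22+17+11+6=56
- A+C+E: weight 8+4+2=14, value 22+22+11=55
- A+B+C: weight 8+5+4=17, value 22+11+22=55
Best: 61 pts.

61 pts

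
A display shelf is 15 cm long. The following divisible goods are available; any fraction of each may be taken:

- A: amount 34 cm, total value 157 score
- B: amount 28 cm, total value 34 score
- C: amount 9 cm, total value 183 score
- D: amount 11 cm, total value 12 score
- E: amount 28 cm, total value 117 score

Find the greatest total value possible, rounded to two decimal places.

Take in order of value per unit:
- C (183/9 per unit): all 9 → value 183, running total 183.00
- A (157/34 per unit): 6 of 34 → value 6×157/34 = 27.7059, running total 210.71
Total 210.71.

210.71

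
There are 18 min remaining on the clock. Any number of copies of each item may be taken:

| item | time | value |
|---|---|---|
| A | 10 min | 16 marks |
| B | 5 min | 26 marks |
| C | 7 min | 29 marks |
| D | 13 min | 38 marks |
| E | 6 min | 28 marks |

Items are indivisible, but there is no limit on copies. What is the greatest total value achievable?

Best value-per-unit is B at 26/5; filling with it alone gives 3×26 = 78.
Optimal mix: 3×E → time 18, value 84.

84 marks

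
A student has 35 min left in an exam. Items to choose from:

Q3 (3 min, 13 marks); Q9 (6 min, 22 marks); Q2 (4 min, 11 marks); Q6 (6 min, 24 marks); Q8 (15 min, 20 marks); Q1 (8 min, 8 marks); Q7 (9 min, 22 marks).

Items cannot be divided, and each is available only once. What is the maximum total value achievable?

92 marks

This is a 0/1 knapsack; check combinations near the capacity.
- Q3+Q9+Q2+Q6+Q7: time 3+6+4+6+9=28, value 13+22+11+24+22=92
- Q3+Q9+Q2+Q6+Q8: time 3+6+4+6+15=34, value 13+22+11+24+20=90
- Q3+Q9+Q6+Q1+Q7: time 3+6+6+8+9=32, value 13+22+24+8+22=89
- Q9+Q2+Q6+Q1+Q7: time 6+4+6+8+9=33, value 22+11+24+8+22=87
- Q3+Q9+Q6+Q7: time 3+6+6+9=24, value 13+22+24+22=81
Best: 92 marks.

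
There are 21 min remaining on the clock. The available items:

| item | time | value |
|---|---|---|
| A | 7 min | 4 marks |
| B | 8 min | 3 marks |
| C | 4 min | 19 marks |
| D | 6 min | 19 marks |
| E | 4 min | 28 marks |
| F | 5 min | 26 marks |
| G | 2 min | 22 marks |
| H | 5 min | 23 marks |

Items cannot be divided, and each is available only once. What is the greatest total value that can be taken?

118 marks

Check high-value combinations within 21 min:
- C+E+F+G+H: time 4+4+5+2+5=20, value 19+28+26+22+23=118
- C+D+E+F+G: time 4+6+4+5+2=21, value 19+19+28+26+22=114
- C+D+E+G+H: time 4+6+4+2+5=21, value 19+19+28+22+23=111
- E+F+G+H: time 4+5+2+5=16, value 28+26+22+23=99
Best: 118 marks.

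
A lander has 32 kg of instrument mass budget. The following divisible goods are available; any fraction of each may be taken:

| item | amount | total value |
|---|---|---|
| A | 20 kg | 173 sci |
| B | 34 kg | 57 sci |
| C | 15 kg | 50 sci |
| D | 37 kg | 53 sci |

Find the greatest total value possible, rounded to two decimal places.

213.00

Take in order of value per unit:
- A (173/20 per unit): all 20 → value 173, running total 173.00
- C (50/15 per unit): 12 of 15 → value 12×50/15 = 40.0000, running total 213.00
Total 213.00.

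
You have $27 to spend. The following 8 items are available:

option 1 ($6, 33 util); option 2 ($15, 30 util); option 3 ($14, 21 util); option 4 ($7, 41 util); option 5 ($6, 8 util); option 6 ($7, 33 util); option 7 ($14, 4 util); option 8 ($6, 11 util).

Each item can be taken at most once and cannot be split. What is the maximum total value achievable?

Check high-value combinations within $27:
- option 1+option 4+option 6+option 8: cost 6+7+7+6=26, value 33+41+33+11=118
- option 1+option 4+option 5+option 6: cost 6+7+6+7=26, value 33+41+8+33=115
- option 1+option 4+option 6: cost 6+7+7=20, value 33+41+33=107
- option 1+option 3+option 4: cost 6+14+7=27, value 33+21+41=95
Best: 118 util.

118 util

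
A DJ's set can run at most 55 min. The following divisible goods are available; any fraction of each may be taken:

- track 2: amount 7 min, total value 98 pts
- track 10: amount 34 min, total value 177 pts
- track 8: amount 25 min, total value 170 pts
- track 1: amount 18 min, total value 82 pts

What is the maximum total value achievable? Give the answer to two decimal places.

Take in order of value per unit:
- track 2 (98/7 per unit): all 7 → value 98, running total 98.00
- track 8 (170/25 per unit): all 25 → value 170, running total 268.00
- track 10 (177/34 per unit): 23 of 34 → value 23×177/34 = 119.7353, running total 387.74
Total 387.74.

387.74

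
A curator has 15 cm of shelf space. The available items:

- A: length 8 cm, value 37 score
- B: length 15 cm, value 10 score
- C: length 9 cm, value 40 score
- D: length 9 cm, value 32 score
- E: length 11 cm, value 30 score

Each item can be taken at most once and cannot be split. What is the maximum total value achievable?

40 score

Check high-value combinations within 15 cm:
- C: length 9, value 40
- A: length 8, value 37
- D: length 9, value 32
- E: length 11, value 30
Best: 40 score.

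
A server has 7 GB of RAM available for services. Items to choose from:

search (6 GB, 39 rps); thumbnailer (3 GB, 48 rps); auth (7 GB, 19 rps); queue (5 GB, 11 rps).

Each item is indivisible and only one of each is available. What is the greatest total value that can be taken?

48 rps

Check high-value combinations within 7 GB:
- thumbnailer: memory 3, value 48
- search: memory 6, value 39
- auth: memory 7, value 19
Best: 48 rps.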